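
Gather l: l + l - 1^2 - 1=2*l - 2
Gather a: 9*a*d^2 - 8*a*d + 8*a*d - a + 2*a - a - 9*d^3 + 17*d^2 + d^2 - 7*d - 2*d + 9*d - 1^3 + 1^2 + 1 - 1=9*a*d^2 - 9*d^3 + 18*d^2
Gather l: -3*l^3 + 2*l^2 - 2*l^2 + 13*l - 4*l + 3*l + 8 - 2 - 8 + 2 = -3*l^3 + 12*l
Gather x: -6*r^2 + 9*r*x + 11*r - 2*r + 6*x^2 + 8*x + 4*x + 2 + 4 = -6*r^2 + 9*r + 6*x^2 + x*(9*r + 12) + 6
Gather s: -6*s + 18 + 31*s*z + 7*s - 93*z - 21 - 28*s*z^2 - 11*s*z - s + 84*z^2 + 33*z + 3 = s*(-28*z^2 + 20*z) + 84*z^2 - 60*z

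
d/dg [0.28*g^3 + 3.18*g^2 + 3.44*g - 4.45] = 0.84*g^2 + 6.36*g + 3.44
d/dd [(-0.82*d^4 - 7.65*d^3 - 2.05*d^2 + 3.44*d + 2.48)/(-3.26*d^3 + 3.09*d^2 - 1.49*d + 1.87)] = (2.6732*d^6 - 5.06759999999998*d^5 - 26.6561*d^4 + 39.0922*d^3 - 26.2372*d^2 - 22.9934*d + 10.128)/(10.6276*d^6 - 20.1468*d^5 + 19.2629*d^4 - 21.4006*d^3 + 13.7767*d^2 - 5.5726*d + 3.4969)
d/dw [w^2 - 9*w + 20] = 2*w - 9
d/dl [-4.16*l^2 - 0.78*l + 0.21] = -8.32*l - 0.78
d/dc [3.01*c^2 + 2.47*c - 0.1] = 6.02*c + 2.47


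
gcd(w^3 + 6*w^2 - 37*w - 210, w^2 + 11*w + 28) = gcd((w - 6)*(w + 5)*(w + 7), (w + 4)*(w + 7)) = w + 7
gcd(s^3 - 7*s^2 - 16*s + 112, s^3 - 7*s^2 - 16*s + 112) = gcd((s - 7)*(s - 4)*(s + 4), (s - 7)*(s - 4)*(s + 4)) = s^3 - 7*s^2 - 16*s + 112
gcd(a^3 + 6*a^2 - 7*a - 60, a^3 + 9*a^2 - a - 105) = a^2 + 2*a - 15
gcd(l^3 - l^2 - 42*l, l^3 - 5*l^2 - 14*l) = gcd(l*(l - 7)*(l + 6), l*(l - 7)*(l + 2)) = l^2 - 7*l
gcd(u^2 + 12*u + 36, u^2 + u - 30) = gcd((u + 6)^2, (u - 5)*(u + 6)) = u + 6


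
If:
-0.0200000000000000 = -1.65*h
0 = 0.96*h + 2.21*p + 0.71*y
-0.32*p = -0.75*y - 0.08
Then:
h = 0.01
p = 0.03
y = -0.10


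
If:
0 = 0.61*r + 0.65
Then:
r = -1.07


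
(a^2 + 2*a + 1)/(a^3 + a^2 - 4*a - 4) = (a + 1)/(a^2 - 4)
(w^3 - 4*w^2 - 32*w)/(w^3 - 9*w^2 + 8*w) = (w + 4)/(w - 1)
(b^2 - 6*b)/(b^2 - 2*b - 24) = b/(b + 4)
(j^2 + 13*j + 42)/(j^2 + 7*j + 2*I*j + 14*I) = (j + 6)/(j + 2*I)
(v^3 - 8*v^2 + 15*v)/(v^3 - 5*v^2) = (v - 3)/v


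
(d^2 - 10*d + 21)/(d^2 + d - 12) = (d - 7)/(d + 4)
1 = 1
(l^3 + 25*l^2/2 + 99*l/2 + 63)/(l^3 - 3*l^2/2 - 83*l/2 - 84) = (l + 6)/(l - 8)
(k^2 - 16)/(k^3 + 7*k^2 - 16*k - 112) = 1/(k + 7)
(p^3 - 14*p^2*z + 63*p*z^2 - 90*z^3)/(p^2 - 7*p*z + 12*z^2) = (-p^2 + 11*p*z - 30*z^2)/(-p + 4*z)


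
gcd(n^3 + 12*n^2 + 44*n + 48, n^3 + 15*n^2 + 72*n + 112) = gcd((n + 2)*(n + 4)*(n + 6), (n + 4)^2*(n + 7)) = n + 4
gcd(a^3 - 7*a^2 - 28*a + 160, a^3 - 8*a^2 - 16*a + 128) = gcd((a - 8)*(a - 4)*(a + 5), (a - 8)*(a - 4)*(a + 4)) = a^2 - 12*a + 32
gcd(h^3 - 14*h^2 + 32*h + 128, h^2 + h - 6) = 1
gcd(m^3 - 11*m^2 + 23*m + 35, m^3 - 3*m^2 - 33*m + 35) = m - 7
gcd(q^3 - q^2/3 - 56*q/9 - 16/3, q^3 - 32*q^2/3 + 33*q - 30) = q - 3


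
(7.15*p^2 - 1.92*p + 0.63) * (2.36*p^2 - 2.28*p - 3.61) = 16.874*p^4 - 20.8332*p^3 - 19.9471*p^2 + 5.4948*p - 2.2743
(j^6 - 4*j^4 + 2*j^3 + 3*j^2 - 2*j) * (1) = j^6 - 4*j^4 + 2*j^3 + 3*j^2 - 2*j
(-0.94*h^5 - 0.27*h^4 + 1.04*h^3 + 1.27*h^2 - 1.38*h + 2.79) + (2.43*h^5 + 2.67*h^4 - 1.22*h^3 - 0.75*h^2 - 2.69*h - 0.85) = 1.49*h^5 + 2.4*h^4 - 0.18*h^3 + 0.52*h^2 - 4.07*h + 1.94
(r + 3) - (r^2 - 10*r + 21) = -r^2 + 11*r - 18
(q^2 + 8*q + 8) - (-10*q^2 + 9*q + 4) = 11*q^2 - q + 4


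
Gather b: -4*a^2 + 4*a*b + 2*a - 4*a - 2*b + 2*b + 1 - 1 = -4*a^2 + 4*a*b - 2*a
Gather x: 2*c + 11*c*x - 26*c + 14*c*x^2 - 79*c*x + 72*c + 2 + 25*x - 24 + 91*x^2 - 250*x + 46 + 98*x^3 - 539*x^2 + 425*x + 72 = 48*c + 98*x^3 + x^2*(14*c - 448) + x*(200 - 68*c) + 96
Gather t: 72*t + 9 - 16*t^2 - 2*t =-16*t^2 + 70*t + 9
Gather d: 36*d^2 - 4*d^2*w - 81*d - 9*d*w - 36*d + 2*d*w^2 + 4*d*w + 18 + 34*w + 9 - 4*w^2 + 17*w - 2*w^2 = d^2*(36 - 4*w) + d*(2*w^2 - 5*w - 117) - 6*w^2 + 51*w + 27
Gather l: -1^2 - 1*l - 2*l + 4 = 3 - 3*l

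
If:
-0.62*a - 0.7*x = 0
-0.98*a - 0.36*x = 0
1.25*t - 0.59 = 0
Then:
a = 0.00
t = 0.47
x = 0.00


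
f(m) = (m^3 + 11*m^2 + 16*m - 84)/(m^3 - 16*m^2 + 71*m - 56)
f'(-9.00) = -0.02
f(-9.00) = 0.02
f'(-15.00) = -0.02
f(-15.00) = 0.15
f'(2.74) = 2.29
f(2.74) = 1.62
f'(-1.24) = 0.39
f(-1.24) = 0.52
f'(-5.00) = 0.03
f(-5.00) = 0.01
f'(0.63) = 10.16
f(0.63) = 3.99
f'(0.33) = 3.32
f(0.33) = 2.26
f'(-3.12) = 0.10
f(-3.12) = 0.12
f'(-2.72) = 0.14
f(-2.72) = 0.17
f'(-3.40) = 0.09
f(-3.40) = 0.10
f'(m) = (-3*m^2 + 32*m - 71)*(m^3 + 11*m^2 + 16*m - 84)/(m^3 - 16*m^2 + 71*m - 56)^2 + (3*m^2 + 22*m + 16)/(m^3 - 16*m^2 + 71*m - 56) = (-27*m^4 + 110*m^3 + 1121*m^2 - 3920*m + 5068)/(m^6 - 32*m^5 + 398*m^4 - 2384*m^3 + 6833*m^2 - 7952*m + 3136)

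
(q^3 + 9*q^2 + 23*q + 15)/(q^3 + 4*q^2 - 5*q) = (q^2 + 4*q + 3)/(q*(q - 1))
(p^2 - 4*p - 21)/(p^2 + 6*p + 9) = (p - 7)/(p + 3)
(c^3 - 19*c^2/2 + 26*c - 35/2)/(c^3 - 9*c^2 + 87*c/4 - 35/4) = 2*(c - 1)/(2*c - 1)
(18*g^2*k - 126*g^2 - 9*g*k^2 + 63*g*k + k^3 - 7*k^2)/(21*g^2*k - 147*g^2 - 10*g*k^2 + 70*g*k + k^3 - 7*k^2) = (6*g - k)/(7*g - k)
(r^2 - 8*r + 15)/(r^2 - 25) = (r - 3)/(r + 5)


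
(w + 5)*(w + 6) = w^2 + 11*w + 30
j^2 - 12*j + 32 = (j - 8)*(j - 4)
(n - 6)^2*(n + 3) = n^3 - 9*n^2 + 108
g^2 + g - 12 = (g - 3)*(g + 4)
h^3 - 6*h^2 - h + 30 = (h - 5)*(h - 3)*(h + 2)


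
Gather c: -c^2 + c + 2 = -c^2 + c + 2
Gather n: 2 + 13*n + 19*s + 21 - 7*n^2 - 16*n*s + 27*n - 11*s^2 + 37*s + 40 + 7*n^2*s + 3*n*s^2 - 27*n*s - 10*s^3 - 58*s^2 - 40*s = n^2*(7*s - 7) + n*(3*s^2 - 43*s + 40) - 10*s^3 - 69*s^2 + 16*s + 63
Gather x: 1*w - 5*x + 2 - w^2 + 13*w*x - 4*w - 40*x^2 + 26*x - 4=-w^2 - 3*w - 40*x^2 + x*(13*w + 21) - 2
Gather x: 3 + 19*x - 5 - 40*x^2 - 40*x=-40*x^2 - 21*x - 2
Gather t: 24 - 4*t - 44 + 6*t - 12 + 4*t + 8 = 6*t - 24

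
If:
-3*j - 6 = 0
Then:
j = -2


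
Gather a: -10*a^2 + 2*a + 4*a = -10*a^2 + 6*a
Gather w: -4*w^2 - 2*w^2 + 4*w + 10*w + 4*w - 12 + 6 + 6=-6*w^2 + 18*w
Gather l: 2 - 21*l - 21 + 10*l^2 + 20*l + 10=10*l^2 - l - 9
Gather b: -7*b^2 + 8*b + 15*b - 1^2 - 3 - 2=-7*b^2 + 23*b - 6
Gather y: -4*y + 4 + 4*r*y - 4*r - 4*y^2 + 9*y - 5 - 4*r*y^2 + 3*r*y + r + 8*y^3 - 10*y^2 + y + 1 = -3*r + 8*y^3 + y^2*(-4*r - 14) + y*(7*r + 6)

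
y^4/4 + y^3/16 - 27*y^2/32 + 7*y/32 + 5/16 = (y/4 + 1/2)*(y - 5/4)*(y - 1)*(y + 1/2)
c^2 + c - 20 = (c - 4)*(c + 5)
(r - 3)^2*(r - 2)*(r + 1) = r^4 - 7*r^3 + 13*r^2 + 3*r - 18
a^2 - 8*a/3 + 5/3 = (a - 5/3)*(a - 1)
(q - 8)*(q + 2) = q^2 - 6*q - 16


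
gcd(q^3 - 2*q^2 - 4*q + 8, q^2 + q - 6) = q - 2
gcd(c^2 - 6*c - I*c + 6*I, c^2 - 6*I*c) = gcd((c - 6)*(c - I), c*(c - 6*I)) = 1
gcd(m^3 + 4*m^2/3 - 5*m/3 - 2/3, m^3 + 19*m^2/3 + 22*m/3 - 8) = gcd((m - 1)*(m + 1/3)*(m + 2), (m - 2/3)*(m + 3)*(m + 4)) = 1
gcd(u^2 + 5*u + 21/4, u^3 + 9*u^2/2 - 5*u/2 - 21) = u + 7/2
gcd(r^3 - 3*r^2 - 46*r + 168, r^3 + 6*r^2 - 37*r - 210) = r^2 + r - 42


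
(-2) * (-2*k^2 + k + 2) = 4*k^2 - 2*k - 4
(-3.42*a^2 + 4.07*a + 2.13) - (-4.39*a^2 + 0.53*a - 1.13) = 0.97*a^2 + 3.54*a + 3.26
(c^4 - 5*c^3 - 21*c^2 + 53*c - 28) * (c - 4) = c^5 - 9*c^4 - c^3 + 137*c^2 - 240*c + 112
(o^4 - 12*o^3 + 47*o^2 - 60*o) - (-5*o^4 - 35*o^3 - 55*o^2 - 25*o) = 6*o^4 + 23*o^3 + 102*o^2 - 35*o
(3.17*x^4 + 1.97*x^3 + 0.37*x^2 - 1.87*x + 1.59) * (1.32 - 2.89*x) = -9.1613*x^5 - 1.5089*x^4 + 1.5311*x^3 + 5.8927*x^2 - 7.0635*x + 2.0988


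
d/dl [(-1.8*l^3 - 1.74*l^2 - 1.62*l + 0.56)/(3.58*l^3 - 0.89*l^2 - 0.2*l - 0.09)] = (7.8312*l^4 + 12.3192*l^3 - 6.6222*l^2 + 1.31*l + 0.2578)/(12.8164*l^6 - 6.3724*l^5 - 0.6399*l^4 - 0.2884*l^3 + 0.2002*l^2 + 0.036*l + 0.0081)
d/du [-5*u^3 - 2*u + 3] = -15*u^2 - 2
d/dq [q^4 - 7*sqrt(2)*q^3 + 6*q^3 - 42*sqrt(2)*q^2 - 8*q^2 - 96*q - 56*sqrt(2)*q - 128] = 4*q^3 - 21*sqrt(2)*q^2 + 18*q^2 - 84*sqrt(2)*q - 16*q - 96 - 56*sqrt(2)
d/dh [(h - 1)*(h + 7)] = 2*h + 6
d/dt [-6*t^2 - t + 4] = -12*t - 1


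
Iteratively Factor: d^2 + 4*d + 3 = (d + 3)*(d + 1)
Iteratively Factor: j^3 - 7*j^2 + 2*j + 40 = (j - 4)*(j^2 - 3*j - 10) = (j - 4)*(j + 2)*(j - 5)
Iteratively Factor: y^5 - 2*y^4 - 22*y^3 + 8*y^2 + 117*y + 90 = (y - 3)*(y^4 + y^3 - 19*y^2 - 49*y - 30) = (y - 3)*(y + 2)*(y^3 - y^2 - 17*y - 15) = (y - 3)*(y + 1)*(y + 2)*(y^2 - 2*y - 15) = (y - 5)*(y - 3)*(y + 1)*(y + 2)*(y + 3)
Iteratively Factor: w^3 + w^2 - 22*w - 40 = (w - 5)*(w^2 + 6*w + 8) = (w - 5)*(w + 4)*(w + 2)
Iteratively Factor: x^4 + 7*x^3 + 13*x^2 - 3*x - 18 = (x + 3)*(x^3 + 4*x^2 + x - 6) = (x + 3)^2*(x^2 + x - 2) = (x - 1)*(x + 3)^2*(x + 2)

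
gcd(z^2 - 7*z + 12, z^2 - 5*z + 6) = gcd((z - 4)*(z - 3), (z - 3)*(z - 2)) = z - 3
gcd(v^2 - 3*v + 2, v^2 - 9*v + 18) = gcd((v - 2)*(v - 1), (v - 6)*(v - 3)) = 1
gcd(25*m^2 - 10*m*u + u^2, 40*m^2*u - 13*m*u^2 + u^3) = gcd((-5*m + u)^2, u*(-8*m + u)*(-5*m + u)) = -5*m + u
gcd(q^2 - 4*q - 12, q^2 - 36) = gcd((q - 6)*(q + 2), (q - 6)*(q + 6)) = q - 6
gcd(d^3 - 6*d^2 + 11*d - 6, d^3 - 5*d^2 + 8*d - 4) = d^2 - 3*d + 2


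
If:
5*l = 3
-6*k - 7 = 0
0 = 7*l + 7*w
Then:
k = -7/6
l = 3/5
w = -3/5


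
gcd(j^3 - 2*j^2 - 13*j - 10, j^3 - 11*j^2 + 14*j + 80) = j^2 - 3*j - 10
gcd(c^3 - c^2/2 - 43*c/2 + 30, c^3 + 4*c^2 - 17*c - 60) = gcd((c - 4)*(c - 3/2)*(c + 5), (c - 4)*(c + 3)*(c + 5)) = c^2 + c - 20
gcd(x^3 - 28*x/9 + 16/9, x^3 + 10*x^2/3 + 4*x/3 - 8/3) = x^2 + 4*x/3 - 4/3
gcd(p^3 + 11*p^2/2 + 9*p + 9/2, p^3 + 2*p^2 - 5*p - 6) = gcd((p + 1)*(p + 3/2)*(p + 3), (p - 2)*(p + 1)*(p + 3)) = p^2 + 4*p + 3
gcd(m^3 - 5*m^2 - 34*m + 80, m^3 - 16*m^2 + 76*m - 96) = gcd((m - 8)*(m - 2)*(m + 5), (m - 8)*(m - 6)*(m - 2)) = m^2 - 10*m + 16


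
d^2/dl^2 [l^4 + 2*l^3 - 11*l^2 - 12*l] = 12*l^2 + 12*l - 22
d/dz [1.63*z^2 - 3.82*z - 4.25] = 3.26*z - 3.82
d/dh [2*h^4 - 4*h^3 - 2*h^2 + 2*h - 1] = 8*h^3 - 12*h^2 - 4*h + 2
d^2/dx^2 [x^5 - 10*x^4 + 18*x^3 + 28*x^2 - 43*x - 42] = 20*x^3 - 120*x^2 + 108*x + 56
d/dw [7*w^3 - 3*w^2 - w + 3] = 21*w^2 - 6*w - 1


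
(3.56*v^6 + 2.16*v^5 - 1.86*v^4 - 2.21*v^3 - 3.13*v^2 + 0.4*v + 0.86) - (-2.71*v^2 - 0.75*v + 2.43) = 3.56*v^6 + 2.16*v^5 - 1.86*v^4 - 2.21*v^3 - 0.42*v^2 + 1.15*v - 1.57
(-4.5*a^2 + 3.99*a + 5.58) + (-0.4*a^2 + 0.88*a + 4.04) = -4.9*a^2 + 4.87*a + 9.62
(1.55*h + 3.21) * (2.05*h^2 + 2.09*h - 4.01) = 3.1775*h^3 + 9.82*h^2 + 0.4934*h - 12.8721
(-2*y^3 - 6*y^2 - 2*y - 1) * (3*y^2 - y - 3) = -6*y^5 - 16*y^4 + 6*y^3 + 17*y^2 + 7*y + 3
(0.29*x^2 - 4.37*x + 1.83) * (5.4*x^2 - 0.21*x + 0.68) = 1.566*x^4 - 23.6589*x^3 + 10.9969*x^2 - 3.3559*x + 1.2444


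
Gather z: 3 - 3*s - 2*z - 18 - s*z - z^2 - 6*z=-3*s - z^2 + z*(-s - 8) - 15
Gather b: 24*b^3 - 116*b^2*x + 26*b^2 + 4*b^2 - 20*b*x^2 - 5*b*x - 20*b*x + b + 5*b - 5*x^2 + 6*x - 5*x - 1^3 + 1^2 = 24*b^3 + b^2*(30 - 116*x) + b*(-20*x^2 - 25*x + 6) - 5*x^2 + x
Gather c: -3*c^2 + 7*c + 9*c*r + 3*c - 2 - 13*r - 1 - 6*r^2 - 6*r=-3*c^2 + c*(9*r + 10) - 6*r^2 - 19*r - 3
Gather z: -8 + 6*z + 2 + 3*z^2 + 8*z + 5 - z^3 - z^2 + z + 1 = -z^3 + 2*z^2 + 15*z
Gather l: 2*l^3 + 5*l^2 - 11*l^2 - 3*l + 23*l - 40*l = 2*l^3 - 6*l^2 - 20*l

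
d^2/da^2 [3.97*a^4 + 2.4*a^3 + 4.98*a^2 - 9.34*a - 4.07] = 47.64*a^2 + 14.4*a + 9.96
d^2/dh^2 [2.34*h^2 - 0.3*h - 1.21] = 4.68000000000000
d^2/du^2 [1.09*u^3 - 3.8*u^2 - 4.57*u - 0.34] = 6.54*u - 7.6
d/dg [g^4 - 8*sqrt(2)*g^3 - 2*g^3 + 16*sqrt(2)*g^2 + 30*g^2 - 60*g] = 4*g^3 - 24*sqrt(2)*g^2 - 6*g^2 + 32*sqrt(2)*g + 60*g - 60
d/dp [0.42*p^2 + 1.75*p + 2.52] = 0.84*p + 1.75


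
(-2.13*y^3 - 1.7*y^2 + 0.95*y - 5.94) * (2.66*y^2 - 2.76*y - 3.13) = -5.6658*y^5 + 1.3568*y^4 + 13.8859*y^3 - 13.1014*y^2 + 13.4209*y + 18.5922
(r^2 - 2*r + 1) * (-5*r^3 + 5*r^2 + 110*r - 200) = -5*r^5 + 15*r^4 + 95*r^3 - 415*r^2 + 510*r - 200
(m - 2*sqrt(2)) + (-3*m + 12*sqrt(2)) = -2*m + 10*sqrt(2)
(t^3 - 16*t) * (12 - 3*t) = -3*t^4 + 12*t^3 + 48*t^2 - 192*t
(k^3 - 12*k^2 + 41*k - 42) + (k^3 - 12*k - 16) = 2*k^3 - 12*k^2 + 29*k - 58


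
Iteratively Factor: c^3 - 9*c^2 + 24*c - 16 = (c - 4)*(c^2 - 5*c + 4) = (c - 4)*(c - 1)*(c - 4)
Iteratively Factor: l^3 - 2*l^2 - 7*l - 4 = (l + 1)*(l^2 - 3*l - 4) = (l - 4)*(l + 1)*(l + 1)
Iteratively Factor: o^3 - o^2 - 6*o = (o + 2)*(o^2 - 3*o) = (o - 3)*(o + 2)*(o)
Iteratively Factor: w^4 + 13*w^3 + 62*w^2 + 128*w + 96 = (w + 4)*(w^3 + 9*w^2 + 26*w + 24) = (w + 2)*(w + 4)*(w^2 + 7*w + 12) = (w + 2)*(w + 3)*(w + 4)*(w + 4)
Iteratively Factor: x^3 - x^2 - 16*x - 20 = (x - 5)*(x^2 + 4*x + 4) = (x - 5)*(x + 2)*(x + 2)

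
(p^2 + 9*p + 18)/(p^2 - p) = (p^2 + 9*p + 18)/(p*(p - 1))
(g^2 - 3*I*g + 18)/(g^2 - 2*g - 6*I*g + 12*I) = (g + 3*I)/(g - 2)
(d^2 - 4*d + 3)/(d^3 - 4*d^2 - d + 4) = (d - 3)/(d^2 - 3*d - 4)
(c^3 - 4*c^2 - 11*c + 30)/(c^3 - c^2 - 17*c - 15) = (c - 2)/(c + 1)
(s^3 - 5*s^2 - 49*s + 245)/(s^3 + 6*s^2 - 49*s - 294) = (s - 5)/(s + 6)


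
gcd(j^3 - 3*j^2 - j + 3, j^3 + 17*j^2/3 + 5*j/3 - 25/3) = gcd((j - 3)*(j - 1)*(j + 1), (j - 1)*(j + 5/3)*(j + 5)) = j - 1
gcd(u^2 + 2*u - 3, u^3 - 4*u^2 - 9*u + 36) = u + 3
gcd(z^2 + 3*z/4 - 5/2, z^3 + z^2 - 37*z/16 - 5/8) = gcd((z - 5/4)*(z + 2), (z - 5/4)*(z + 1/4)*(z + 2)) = z^2 + 3*z/4 - 5/2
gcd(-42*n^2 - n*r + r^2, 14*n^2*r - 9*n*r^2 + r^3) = -7*n + r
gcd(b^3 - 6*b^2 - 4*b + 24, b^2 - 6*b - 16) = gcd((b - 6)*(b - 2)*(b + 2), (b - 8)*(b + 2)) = b + 2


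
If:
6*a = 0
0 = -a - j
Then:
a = 0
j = 0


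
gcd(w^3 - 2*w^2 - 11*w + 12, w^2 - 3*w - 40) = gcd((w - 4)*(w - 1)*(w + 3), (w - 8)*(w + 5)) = 1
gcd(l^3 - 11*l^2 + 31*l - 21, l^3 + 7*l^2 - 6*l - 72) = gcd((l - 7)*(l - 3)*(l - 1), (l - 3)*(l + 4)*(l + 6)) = l - 3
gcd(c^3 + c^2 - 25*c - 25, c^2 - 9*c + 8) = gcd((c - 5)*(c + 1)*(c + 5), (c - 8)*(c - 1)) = 1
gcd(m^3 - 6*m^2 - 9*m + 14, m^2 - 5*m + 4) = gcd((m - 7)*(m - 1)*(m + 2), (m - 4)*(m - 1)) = m - 1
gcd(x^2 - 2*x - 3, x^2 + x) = x + 1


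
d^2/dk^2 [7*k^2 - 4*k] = 14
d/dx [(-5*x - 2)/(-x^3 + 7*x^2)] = (-10*x^2 + 29*x + 28)/(x^3*(x^2 - 14*x + 49))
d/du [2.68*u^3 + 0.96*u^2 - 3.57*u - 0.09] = 8.04*u^2 + 1.92*u - 3.57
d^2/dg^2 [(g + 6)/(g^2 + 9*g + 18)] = 2/(g^3 + 9*g^2 + 27*g + 27)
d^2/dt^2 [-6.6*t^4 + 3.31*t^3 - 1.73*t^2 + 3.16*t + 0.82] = -79.2*t^2 + 19.86*t - 3.46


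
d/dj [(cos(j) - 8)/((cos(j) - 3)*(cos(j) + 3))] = (cos(j)^2 - 16*cos(j) + 9)*sin(j)/((cos(j) - 3)^2*(cos(j) + 3)^2)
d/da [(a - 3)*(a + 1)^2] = (a + 1)*(3*a - 5)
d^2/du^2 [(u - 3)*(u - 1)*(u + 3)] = 6*u - 2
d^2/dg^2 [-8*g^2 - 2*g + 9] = -16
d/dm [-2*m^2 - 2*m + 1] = -4*m - 2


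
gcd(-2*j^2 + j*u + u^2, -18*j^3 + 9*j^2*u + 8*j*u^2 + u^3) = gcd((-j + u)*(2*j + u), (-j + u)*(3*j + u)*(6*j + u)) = -j + u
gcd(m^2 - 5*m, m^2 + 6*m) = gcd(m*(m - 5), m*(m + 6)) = m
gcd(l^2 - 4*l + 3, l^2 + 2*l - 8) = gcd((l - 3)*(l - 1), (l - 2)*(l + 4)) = 1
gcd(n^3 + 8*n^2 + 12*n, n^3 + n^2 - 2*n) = n^2 + 2*n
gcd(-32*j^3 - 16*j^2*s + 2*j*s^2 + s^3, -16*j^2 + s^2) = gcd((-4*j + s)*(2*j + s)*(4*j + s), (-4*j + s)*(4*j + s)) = -16*j^2 + s^2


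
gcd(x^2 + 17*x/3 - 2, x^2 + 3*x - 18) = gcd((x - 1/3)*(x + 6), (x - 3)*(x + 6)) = x + 6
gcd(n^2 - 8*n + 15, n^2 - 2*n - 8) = 1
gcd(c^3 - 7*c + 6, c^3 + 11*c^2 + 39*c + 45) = c + 3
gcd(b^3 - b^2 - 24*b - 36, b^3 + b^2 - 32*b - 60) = b^2 - 4*b - 12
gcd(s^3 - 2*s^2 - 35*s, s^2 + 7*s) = s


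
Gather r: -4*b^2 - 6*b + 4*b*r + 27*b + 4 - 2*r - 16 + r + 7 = -4*b^2 + 21*b + r*(4*b - 1) - 5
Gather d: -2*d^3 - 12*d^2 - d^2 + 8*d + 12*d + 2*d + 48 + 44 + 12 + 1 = -2*d^3 - 13*d^2 + 22*d + 105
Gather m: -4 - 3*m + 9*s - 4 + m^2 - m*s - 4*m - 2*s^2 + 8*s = m^2 + m*(-s - 7) - 2*s^2 + 17*s - 8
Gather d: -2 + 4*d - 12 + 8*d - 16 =12*d - 30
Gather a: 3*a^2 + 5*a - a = 3*a^2 + 4*a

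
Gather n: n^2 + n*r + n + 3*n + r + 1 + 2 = n^2 + n*(r + 4) + r + 3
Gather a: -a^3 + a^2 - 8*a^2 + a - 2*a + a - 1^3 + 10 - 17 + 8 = -a^3 - 7*a^2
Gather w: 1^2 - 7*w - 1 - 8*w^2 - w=-8*w^2 - 8*w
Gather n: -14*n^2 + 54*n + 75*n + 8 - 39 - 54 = -14*n^2 + 129*n - 85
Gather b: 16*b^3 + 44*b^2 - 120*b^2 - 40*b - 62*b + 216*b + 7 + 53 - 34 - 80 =16*b^3 - 76*b^2 + 114*b - 54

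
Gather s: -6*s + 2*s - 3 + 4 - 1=-4*s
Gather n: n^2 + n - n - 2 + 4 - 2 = n^2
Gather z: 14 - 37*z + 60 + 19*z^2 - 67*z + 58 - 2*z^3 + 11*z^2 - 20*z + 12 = -2*z^3 + 30*z^2 - 124*z + 144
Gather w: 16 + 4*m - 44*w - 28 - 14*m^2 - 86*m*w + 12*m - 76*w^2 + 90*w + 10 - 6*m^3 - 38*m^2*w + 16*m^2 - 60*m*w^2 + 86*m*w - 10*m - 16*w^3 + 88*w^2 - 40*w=-6*m^3 + 2*m^2 + 6*m - 16*w^3 + w^2*(12 - 60*m) + w*(6 - 38*m^2) - 2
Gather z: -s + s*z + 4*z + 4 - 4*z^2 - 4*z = s*z - s - 4*z^2 + 4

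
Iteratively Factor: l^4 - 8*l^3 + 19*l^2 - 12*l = (l)*(l^3 - 8*l^2 + 19*l - 12) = l*(l - 3)*(l^2 - 5*l + 4) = l*(l - 3)*(l - 1)*(l - 4)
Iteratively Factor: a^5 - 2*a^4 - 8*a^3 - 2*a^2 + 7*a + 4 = (a + 1)*(a^4 - 3*a^3 - 5*a^2 + 3*a + 4) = (a + 1)^2*(a^3 - 4*a^2 - a + 4) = (a - 4)*(a + 1)^2*(a^2 - 1) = (a - 4)*(a + 1)^3*(a - 1)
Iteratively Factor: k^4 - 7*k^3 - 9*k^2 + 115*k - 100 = (k - 5)*(k^3 - 2*k^2 - 19*k + 20) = (k - 5)^2*(k^2 + 3*k - 4) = (k - 5)^2*(k + 4)*(k - 1)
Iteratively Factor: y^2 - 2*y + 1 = (y - 1)*(y - 1)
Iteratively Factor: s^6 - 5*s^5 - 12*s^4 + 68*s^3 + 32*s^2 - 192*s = (s - 4)*(s^5 - s^4 - 16*s^3 + 4*s^2 + 48*s) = s*(s - 4)*(s^4 - s^3 - 16*s^2 + 4*s + 48) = s*(s - 4)*(s + 3)*(s^3 - 4*s^2 - 4*s + 16) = s*(s - 4)*(s - 2)*(s + 3)*(s^2 - 2*s - 8) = s*(s - 4)^2*(s - 2)*(s + 3)*(s + 2)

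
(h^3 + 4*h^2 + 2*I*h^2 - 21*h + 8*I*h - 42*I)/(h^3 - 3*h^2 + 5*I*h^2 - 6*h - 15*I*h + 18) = (h + 7)/(h + 3*I)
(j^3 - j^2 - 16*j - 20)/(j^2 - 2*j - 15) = (j^2 + 4*j + 4)/(j + 3)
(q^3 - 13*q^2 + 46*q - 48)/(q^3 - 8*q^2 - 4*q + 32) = (q - 3)/(q + 2)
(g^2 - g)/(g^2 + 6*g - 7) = g/(g + 7)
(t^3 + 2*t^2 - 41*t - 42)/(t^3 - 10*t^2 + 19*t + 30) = (t + 7)/(t - 5)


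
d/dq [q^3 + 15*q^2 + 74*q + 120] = 3*q^2 + 30*q + 74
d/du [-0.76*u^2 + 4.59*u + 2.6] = 4.59 - 1.52*u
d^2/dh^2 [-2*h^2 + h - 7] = -4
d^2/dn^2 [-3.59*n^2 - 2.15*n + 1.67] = -7.18000000000000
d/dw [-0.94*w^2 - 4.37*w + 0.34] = -1.88*w - 4.37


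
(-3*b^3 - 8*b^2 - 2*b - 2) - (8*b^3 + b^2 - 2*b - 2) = -11*b^3 - 9*b^2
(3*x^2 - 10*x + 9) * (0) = 0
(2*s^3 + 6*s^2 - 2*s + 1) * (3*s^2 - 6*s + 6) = 6*s^5 + 6*s^4 - 30*s^3 + 51*s^2 - 18*s + 6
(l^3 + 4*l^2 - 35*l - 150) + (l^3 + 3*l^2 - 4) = 2*l^3 + 7*l^2 - 35*l - 154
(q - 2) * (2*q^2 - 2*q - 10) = 2*q^3 - 6*q^2 - 6*q + 20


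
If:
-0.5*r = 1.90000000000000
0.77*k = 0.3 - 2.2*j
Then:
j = 0.136363636363636 - 0.35*k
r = -3.80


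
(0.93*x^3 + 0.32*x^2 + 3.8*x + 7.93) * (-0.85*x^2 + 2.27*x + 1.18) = -0.7905*x^5 + 1.8391*x^4 - 1.4062*x^3 + 2.2631*x^2 + 22.4851*x + 9.3574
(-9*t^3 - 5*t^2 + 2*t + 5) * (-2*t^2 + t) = 18*t^5 + t^4 - 9*t^3 - 8*t^2 + 5*t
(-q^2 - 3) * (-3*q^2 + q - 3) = 3*q^4 - q^3 + 12*q^2 - 3*q + 9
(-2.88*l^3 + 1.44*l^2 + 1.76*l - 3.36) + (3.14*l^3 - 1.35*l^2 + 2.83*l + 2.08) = 0.26*l^3 + 0.0899999999999999*l^2 + 4.59*l - 1.28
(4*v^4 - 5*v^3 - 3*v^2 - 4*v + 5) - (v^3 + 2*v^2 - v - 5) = 4*v^4 - 6*v^3 - 5*v^2 - 3*v + 10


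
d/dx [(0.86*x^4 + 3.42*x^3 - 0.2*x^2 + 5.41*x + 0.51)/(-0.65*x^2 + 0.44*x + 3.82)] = (-1.118*x^5 - 1.0878*x^4 + 16.1504*x^3 + 42.6217*x^2 - 0.865*x + 20.4418)/(0.4225*x^4 - 0.572*x^3 - 4.7724*x^2 + 3.3616*x + 14.5924)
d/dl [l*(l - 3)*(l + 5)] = 3*l^2 + 4*l - 15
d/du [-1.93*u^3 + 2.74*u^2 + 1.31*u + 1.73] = -5.79*u^2 + 5.48*u + 1.31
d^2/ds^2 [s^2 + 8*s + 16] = 2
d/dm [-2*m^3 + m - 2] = 1 - 6*m^2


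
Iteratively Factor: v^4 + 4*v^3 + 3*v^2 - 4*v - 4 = (v - 1)*(v^3 + 5*v^2 + 8*v + 4) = (v - 1)*(v + 2)*(v^2 + 3*v + 2) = (v - 1)*(v + 2)^2*(v + 1)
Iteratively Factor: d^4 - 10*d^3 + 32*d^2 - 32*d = (d - 4)*(d^3 - 6*d^2 + 8*d) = (d - 4)*(d - 2)*(d^2 - 4*d) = d*(d - 4)*(d - 2)*(d - 4)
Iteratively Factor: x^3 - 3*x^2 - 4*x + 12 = (x - 2)*(x^2 - x - 6) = (x - 2)*(x + 2)*(x - 3)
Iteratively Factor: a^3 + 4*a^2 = (a + 4)*(a^2) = a*(a + 4)*(a)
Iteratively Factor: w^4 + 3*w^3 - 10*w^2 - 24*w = (w)*(w^3 + 3*w^2 - 10*w - 24) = w*(w + 4)*(w^2 - w - 6) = w*(w + 2)*(w + 4)*(w - 3)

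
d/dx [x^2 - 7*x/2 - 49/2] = 2*x - 7/2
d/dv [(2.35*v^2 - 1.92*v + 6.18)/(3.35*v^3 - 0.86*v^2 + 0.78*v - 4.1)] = (-7.8725*v^4 + 12.864*v^3 - 61.9272*v^2 - 8.6404*v + 3.0516)/(11.2225*v^6 - 5.762*v^5 + 5.9656*v^4 - 28.8116*v^3 + 7.6604*v^2 - 6.396*v + 16.81)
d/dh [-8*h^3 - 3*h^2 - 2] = 6*h*(-4*h - 1)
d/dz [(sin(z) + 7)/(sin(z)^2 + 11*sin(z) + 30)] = (-14*sin(z) + cos(z)^2 - 48)*cos(z)/(sin(z)^2 + 11*sin(z) + 30)^2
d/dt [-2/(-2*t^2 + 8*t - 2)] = 2*(2 - t)/(t^2 - 4*t + 1)^2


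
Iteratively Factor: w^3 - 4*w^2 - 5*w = (w - 5)*(w^2 + w) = w*(w - 5)*(w + 1)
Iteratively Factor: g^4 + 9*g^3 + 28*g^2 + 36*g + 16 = (g + 2)*(g^3 + 7*g^2 + 14*g + 8) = (g + 2)^2*(g^2 + 5*g + 4) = (g + 2)^2*(g + 4)*(g + 1)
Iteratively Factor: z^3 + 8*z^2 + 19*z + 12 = (z + 4)*(z^2 + 4*z + 3) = (z + 1)*(z + 4)*(z + 3)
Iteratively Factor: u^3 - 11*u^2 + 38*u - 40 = (u - 2)*(u^2 - 9*u + 20) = (u - 4)*(u - 2)*(u - 5)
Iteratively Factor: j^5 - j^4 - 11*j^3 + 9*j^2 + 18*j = (j)*(j^4 - j^3 - 11*j^2 + 9*j + 18) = j*(j + 1)*(j^3 - 2*j^2 - 9*j + 18) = j*(j + 1)*(j + 3)*(j^2 - 5*j + 6) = j*(j - 3)*(j + 1)*(j + 3)*(j - 2)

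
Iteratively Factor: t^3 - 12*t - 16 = (t - 4)*(t^2 + 4*t + 4) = (t - 4)*(t + 2)*(t + 2)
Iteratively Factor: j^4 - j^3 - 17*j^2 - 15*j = (j + 3)*(j^3 - 4*j^2 - 5*j) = (j - 5)*(j + 3)*(j^2 + j) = j*(j - 5)*(j + 3)*(j + 1)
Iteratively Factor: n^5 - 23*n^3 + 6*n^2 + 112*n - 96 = (n + 3)*(n^4 - 3*n^3 - 14*n^2 + 48*n - 32) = (n - 1)*(n + 3)*(n^3 - 2*n^2 - 16*n + 32) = (n - 4)*(n - 1)*(n + 3)*(n^2 + 2*n - 8) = (n - 4)*(n - 2)*(n - 1)*(n + 3)*(n + 4)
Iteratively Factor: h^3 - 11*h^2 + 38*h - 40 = (h - 5)*(h^2 - 6*h + 8) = (h - 5)*(h - 2)*(h - 4)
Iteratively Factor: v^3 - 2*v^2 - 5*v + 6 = (v + 2)*(v^2 - 4*v + 3) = (v - 3)*(v + 2)*(v - 1)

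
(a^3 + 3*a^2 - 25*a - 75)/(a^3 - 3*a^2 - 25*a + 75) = (a + 3)/(a - 3)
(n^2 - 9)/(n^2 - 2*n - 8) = (9 - n^2)/(-n^2 + 2*n + 8)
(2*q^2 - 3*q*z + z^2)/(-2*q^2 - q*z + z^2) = (-q + z)/(q + z)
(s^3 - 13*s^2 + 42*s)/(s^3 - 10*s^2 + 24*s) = (s - 7)/(s - 4)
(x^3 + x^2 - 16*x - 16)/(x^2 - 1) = (x^2 - 16)/(x - 1)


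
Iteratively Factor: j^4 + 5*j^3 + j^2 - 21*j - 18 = (j - 2)*(j^3 + 7*j^2 + 15*j + 9) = (j - 2)*(j + 3)*(j^2 + 4*j + 3) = (j - 2)*(j + 3)^2*(j + 1)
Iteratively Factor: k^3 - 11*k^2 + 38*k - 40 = (k - 4)*(k^2 - 7*k + 10) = (k - 4)*(k - 2)*(k - 5)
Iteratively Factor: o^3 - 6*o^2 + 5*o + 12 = (o - 4)*(o^2 - 2*o - 3) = (o - 4)*(o + 1)*(o - 3)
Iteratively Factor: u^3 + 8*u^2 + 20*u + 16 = (u + 2)*(u^2 + 6*u + 8) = (u + 2)*(u + 4)*(u + 2)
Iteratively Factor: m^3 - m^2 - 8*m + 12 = (m + 3)*(m^2 - 4*m + 4) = (m - 2)*(m + 3)*(m - 2)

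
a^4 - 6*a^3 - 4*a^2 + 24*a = a*(a - 6)*(a - 2)*(a + 2)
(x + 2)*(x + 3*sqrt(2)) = x^2 + 2*x + 3*sqrt(2)*x + 6*sqrt(2)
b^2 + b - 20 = (b - 4)*(b + 5)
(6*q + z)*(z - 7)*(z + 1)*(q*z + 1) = 6*q^2*z^3 - 36*q^2*z^2 - 42*q^2*z + q*z^4 - 6*q*z^3 - q*z^2 - 36*q*z - 42*q + z^3 - 6*z^2 - 7*z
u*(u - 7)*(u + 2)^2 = u^4 - 3*u^3 - 24*u^2 - 28*u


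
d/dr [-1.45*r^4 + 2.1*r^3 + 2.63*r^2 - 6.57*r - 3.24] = -5.8*r^3 + 6.3*r^2 + 5.26*r - 6.57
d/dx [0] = 0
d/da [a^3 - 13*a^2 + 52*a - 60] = 3*a^2 - 26*a + 52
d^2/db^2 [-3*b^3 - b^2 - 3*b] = -18*b - 2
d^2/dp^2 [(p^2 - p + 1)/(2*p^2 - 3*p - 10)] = 2*(2*p^3 + 72*p^2 - 78*p + 159)/(8*p^6 - 36*p^5 - 66*p^4 + 333*p^3 + 330*p^2 - 900*p - 1000)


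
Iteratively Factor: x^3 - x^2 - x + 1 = (x + 1)*(x^2 - 2*x + 1) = (x - 1)*(x + 1)*(x - 1)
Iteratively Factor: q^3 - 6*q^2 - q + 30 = (q - 5)*(q^2 - q - 6) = (q - 5)*(q + 2)*(q - 3)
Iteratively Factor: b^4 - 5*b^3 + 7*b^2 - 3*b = (b - 1)*(b^3 - 4*b^2 + 3*b) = b*(b - 1)*(b^2 - 4*b + 3) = b*(b - 1)^2*(b - 3)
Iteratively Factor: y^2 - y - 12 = (y - 4)*(y + 3)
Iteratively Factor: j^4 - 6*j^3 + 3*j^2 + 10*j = (j + 1)*(j^3 - 7*j^2 + 10*j) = (j - 5)*(j + 1)*(j^2 - 2*j) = (j - 5)*(j - 2)*(j + 1)*(j)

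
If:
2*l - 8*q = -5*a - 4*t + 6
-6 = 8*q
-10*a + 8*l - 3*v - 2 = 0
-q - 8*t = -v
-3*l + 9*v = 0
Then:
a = -167/1360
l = 15/136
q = -3/4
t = 107/1088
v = 5/136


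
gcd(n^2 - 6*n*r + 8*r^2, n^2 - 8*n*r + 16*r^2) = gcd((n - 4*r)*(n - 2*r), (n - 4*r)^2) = -n + 4*r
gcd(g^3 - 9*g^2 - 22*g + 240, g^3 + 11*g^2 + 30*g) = g + 5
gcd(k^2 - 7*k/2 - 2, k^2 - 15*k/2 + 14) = k - 4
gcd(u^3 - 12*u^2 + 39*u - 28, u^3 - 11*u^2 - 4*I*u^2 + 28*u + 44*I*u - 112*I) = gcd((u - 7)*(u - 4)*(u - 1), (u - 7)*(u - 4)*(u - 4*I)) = u^2 - 11*u + 28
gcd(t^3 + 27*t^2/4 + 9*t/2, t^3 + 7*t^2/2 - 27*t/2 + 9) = t + 6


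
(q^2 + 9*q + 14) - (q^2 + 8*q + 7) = q + 7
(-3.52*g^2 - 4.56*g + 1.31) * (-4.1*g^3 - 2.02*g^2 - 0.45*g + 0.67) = 14.432*g^5 + 25.8064*g^4 + 5.4242*g^3 - 2.9526*g^2 - 3.6447*g + 0.8777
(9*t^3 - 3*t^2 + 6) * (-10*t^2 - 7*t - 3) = -90*t^5 - 33*t^4 - 6*t^3 - 51*t^2 - 42*t - 18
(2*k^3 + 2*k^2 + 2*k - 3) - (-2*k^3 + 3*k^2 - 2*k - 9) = 4*k^3 - k^2 + 4*k + 6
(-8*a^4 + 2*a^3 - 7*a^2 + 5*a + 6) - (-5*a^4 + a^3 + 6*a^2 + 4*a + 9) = -3*a^4 + a^3 - 13*a^2 + a - 3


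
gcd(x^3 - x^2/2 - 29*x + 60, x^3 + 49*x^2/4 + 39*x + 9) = x + 6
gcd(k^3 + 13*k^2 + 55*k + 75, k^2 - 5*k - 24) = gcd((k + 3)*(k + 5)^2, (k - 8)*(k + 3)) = k + 3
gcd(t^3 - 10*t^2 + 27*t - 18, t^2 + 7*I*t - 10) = 1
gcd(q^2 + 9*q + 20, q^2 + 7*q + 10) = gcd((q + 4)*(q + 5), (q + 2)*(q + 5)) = q + 5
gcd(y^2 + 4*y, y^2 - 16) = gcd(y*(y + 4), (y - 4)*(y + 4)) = y + 4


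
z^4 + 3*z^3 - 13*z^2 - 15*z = z*(z - 3)*(z + 1)*(z + 5)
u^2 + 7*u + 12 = (u + 3)*(u + 4)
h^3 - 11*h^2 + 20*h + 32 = (h - 8)*(h - 4)*(h + 1)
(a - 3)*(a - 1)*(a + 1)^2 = a^4 - 2*a^3 - 4*a^2 + 2*a + 3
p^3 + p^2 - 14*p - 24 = (p - 4)*(p + 2)*(p + 3)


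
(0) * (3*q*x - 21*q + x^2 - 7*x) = 0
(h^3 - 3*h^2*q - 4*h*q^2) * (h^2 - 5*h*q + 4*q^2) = h^5 - 8*h^4*q + 15*h^3*q^2 + 8*h^2*q^3 - 16*h*q^4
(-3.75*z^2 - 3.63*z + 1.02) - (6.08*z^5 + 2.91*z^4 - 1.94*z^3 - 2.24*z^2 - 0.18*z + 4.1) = -6.08*z^5 - 2.91*z^4 + 1.94*z^3 - 1.51*z^2 - 3.45*z - 3.08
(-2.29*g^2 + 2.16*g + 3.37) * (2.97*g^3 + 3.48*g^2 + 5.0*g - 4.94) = -6.8013*g^5 - 1.554*g^4 + 6.0757*g^3 + 33.8402*g^2 + 6.1796*g - 16.6478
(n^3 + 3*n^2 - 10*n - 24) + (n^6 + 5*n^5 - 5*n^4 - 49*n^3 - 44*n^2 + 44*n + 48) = n^6 + 5*n^5 - 5*n^4 - 48*n^3 - 41*n^2 + 34*n + 24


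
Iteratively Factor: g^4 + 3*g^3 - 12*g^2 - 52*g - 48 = (g - 4)*(g^3 + 7*g^2 + 16*g + 12) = (g - 4)*(g + 3)*(g^2 + 4*g + 4) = (g - 4)*(g + 2)*(g + 3)*(g + 2)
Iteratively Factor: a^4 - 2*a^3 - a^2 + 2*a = (a - 2)*(a^3 - a) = a*(a - 2)*(a^2 - 1) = a*(a - 2)*(a + 1)*(a - 1)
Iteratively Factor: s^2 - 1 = (s - 1)*(s + 1)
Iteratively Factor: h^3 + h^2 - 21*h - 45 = (h - 5)*(h^2 + 6*h + 9) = (h - 5)*(h + 3)*(h + 3)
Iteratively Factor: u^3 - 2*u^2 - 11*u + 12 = (u + 3)*(u^2 - 5*u + 4) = (u - 4)*(u + 3)*(u - 1)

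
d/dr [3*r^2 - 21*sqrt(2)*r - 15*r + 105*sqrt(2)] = 6*r - 21*sqrt(2) - 15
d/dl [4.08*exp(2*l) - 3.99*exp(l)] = (8.16*exp(l) - 3.99)*exp(l)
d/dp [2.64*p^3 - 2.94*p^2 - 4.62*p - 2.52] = 7.92*p^2 - 5.88*p - 4.62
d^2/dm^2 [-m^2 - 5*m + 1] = -2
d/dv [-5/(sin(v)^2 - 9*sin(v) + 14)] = 5*(2*sin(v) - 9)*cos(v)/(sin(v)^2 - 9*sin(v) + 14)^2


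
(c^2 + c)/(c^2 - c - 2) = c/(c - 2)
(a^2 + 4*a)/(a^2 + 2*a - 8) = a/(a - 2)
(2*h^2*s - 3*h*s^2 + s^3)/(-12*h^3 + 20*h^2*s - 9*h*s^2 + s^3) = s/(-6*h + s)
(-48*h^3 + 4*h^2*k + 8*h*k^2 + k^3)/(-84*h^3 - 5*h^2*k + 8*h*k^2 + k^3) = (12*h^2 - 4*h*k - k^2)/(21*h^2 - 4*h*k - k^2)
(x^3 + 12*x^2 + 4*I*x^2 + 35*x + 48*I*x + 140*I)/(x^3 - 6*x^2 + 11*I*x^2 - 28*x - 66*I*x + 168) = (x^2 + 12*x + 35)/(x^2 + x*(-6 + 7*I) - 42*I)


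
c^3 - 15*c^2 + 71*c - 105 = (c - 7)*(c - 5)*(c - 3)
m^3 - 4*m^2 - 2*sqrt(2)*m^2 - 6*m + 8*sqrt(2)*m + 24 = (m - 4)*(m - 3*sqrt(2))*(m + sqrt(2))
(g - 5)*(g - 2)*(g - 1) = g^3 - 8*g^2 + 17*g - 10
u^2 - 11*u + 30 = (u - 6)*(u - 5)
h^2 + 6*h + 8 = (h + 2)*(h + 4)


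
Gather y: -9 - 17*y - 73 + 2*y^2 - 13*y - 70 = 2*y^2 - 30*y - 152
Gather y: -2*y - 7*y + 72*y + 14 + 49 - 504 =63*y - 441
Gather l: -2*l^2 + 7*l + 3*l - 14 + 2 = -2*l^2 + 10*l - 12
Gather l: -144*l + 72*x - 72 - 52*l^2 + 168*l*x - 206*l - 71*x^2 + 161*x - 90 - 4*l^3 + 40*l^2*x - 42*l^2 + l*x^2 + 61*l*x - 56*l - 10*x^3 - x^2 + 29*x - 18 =-4*l^3 + l^2*(40*x - 94) + l*(x^2 + 229*x - 406) - 10*x^3 - 72*x^2 + 262*x - 180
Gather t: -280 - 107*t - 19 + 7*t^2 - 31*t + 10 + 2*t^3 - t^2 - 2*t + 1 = 2*t^3 + 6*t^2 - 140*t - 288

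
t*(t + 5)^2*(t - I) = t^4 + 10*t^3 - I*t^3 + 25*t^2 - 10*I*t^2 - 25*I*t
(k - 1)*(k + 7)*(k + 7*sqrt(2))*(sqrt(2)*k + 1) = sqrt(2)*k^4 + 6*sqrt(2)*k^3 + 15*k^3 + 90*k^2 - 105*k + 42*sqrt(2)*k - 49*sqrt(2)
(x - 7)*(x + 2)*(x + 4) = x^3 - x^2 - 34*x - 56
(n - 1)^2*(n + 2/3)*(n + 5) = n^4 + 11*n^3/3 - 7*n^2 - n + 10/3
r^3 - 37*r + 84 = (r - 4)*(r - 3)*(r + 7)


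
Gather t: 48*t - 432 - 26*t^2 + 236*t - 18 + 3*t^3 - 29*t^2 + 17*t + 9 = 3*t^3 - 55*t^2 + 301*t - 441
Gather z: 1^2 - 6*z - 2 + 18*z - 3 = 12*z - 4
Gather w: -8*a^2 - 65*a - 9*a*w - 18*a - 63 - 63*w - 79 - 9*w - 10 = -8*a^2 - 83*a + w*(-9*a - 72) - 152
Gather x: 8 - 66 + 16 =-42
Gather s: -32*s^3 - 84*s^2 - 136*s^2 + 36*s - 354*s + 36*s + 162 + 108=-32*s^3 - 220*s^2 - 282*s + 270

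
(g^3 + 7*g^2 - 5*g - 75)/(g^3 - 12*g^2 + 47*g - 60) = (g^2 + 10*g + 25)/(g^2 - 9*g + 20)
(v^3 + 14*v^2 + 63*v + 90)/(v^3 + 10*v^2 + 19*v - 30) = (v + 3)/(v - 1)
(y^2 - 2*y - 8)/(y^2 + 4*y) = (y^2 - 2*y - 8)/(y*(y + 4))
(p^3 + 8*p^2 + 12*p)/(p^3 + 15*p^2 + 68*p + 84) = p/(p + 7)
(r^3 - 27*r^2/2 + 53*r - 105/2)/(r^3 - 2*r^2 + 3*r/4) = 2*(r^2 - 12*r + 35)/(r*(2*r - 1))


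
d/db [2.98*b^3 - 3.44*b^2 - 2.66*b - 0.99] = 8.94*b^2 - 6.88*b - 2.66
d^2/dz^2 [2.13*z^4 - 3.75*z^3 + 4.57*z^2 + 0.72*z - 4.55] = 25.56*z^2 - 22.5*z + 9.14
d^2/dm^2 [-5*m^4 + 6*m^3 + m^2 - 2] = -60*m^2 + 36*m + 2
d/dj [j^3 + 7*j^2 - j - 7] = 3*j^2 + 14*j - 1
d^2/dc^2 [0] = 0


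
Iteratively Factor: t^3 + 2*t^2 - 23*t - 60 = (t + 3)*(t^2 - t - 20) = (t + 3)*(t + 4)*(t - 5)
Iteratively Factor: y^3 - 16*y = (y - 4)*(y^2 + 4*y) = (y - 4)*(y + 4)*(y)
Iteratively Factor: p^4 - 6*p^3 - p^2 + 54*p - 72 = (p - 4)*(p^3 - 2*p^2 - 9*p + 18) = (p - 4)*(p - 2)*(p^2 - 9) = (p - 4)*(p - 2)*(p + 3)*(p - 3)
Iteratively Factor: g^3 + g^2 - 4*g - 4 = (g + 2)*(g^2 - g - 2) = (g - 2)*(g + 2)*(g + 1)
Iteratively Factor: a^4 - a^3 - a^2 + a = (a)*(a^3 - a^2 - a + 1) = a*(a - 1)*(a^2 - 1) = a*(a - 1)*(a + 1)*(a - 1)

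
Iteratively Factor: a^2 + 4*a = (a)*(a + 4)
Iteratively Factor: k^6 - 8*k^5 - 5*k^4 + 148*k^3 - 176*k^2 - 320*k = (k - 5)*(k^5 - 3*k^4 - 20*k^3 + 48*k^2 + 64*k) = (k - 5)*(k + 1)*(k^4 - 4*k^3 - 16*k^2 + 64*k) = (k - 5)*(k - 4)*(k + 1)*(k^3 - 16*k) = (k - 5)*(k - 4)^2*(k + 1)*(k^2 + 4*k) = k*(k - 5)*(k - 4)^2*(k + 1)*(k + 4)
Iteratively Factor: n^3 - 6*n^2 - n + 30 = (n - 5)*(n^2 - n - 6) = (n - 5)*(n + 2)*(n - 3)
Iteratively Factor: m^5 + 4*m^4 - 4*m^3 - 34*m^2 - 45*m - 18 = (m + 3)*(m^4 + m^3 - 7*m^2 - 13*m - 6) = (m + 1)*(m + 3)*(m^3 - 7*m - 6) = (m + 1)*(m + 2)*(m + 3)*(m^2 - 2*m - 3) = (m - 3)*(m + 1)*(m + 2)*(m + 3)*(m + 1)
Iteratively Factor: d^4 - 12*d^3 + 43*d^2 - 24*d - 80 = (d - 4)*(d^3 - 8*d^2 + 11*d + 20) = (d - 4)*(d + 1)*(d^2 - 9*d + 20) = (d - 5)*(d - 4)*(d + 1)*(d - 4)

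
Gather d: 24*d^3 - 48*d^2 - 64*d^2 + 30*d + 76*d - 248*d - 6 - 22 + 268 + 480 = 24*d^3 - 112*d^2 - 142*d + 720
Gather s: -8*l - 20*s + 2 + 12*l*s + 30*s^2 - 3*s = -8*l + 30*s^2 + s*(12*l - 23) + 2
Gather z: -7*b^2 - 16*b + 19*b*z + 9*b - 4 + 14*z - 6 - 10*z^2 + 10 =-7*b^2 - 7*b - 10*z^2 + z*(19*b + 14)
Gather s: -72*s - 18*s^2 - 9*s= -18*s^2 - 81*s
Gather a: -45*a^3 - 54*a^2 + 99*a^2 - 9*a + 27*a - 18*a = -45*a^3 + 45*a^2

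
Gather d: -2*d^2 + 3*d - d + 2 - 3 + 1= -2*d^2 + 2*d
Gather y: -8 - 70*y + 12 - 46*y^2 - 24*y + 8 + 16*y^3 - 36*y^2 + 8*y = 16*y^3 - 82*y^2 - 86*y + 12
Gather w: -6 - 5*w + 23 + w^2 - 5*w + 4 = w^2 - 10*w + 21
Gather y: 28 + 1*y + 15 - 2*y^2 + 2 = -2*y^2 + y + 45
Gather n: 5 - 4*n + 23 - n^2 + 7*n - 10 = -n^2 + 3*n + 18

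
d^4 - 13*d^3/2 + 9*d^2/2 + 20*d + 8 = (d - 4)^2*(d + 1/2)*(d + 1)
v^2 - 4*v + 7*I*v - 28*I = (v - 4)*(v + 7*I)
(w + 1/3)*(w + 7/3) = w^2 + 8*w/3 + 7/9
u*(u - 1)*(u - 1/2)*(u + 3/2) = u^4 - 7*u^2/4 + 3*u/4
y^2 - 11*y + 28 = (y - 7)*(y - 4)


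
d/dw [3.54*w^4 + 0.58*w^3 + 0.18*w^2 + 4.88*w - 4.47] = 14.16*w^3 + 1.74*w^2 + 0.36*w + 4.88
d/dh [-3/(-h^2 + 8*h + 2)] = 6*(4 - h)/(-h^2 + 8*h + 2)^2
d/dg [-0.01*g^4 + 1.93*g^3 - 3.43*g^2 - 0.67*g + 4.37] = -0.04*g^3 + 5.79*g^2 - 6.86*g - 0.67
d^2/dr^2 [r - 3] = 0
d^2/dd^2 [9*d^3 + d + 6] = 54*d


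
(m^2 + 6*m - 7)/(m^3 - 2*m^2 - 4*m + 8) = (m^2 + 6*m - 7)/(m^3 - 2*m^2 - 4*m + 8)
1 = 1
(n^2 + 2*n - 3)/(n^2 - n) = (n + 3)/n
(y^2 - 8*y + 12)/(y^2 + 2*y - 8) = (y - 6)/(y + 4)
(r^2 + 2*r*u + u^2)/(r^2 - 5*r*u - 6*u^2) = (r + u)/(r - 6*u)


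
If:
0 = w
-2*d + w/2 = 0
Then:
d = 0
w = 0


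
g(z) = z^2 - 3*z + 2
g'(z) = 2*z - 3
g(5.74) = 17.73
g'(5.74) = 8.48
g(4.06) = 6.30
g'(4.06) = 5.12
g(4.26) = 7.37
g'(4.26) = 5.52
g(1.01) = -0.01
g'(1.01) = -0.98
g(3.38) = 3.28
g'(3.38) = 3.76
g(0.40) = 0.96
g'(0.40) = -2.20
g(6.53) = 25.05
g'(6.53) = 10.06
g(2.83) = 1.52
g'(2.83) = 2.66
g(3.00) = 2.00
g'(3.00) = 3.00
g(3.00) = 2.00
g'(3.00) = 3.00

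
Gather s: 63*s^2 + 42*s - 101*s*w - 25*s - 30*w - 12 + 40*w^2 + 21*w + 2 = 63*s^2 + s*(17 - 101*w) + 40*w^2 - 9*w - 10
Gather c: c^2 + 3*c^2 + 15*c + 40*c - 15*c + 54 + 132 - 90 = 4*c^2 + 40*c + 96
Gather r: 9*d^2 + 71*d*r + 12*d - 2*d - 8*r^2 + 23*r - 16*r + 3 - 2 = 9*d^2 + 10*d - 8*r^2 + r*(71*d + 7) + 1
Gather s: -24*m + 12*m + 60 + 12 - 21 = 51 - 12*m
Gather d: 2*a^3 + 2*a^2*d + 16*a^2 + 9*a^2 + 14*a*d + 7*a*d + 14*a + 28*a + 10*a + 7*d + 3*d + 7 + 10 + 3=2*a^3 + 25*a^2 + 52*a + d*(2*a^2 + 21*a + 10) + 20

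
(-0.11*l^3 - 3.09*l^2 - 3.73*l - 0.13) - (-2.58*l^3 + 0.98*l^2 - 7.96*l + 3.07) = 2.47*l^3 - 4.07*l^2 + 4.23*l - 3.2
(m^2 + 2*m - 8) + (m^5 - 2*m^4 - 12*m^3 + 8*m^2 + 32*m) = m^5 - 2*m^4 - 12*m^3 + 9*m^2 + 34*m - 8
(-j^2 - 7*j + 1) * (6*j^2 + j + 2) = -6*j^4 - 43*j^3 - 3*j^2 - 13*j + 2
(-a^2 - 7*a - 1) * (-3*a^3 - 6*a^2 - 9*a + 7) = 3*a^5 + 27*a^4 + 54*a^3 + 62*a^2 - 40*a - 7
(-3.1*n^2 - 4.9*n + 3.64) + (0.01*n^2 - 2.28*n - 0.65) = -3.09*n^2 - 7.18*n + 2.99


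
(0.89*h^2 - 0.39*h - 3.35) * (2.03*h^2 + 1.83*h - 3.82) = 1.8067*h^4 + 0.837*h^3 - 10.914*h^2 - 4.6407*h + 12.797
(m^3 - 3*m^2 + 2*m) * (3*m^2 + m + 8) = 3*m^5 - 8*m^4 + 11*m^3 - 22*m^2 + 16*m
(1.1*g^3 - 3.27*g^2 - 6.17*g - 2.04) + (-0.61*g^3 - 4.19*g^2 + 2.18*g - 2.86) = 0.49*g^3 - 7.46*g^2 - 3.99*g - 4.9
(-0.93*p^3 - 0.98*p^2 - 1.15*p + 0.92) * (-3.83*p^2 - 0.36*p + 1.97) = 3.5619*p^5 + 4.0882*p^4 + 2.9252*p^3 - 5.0402*p^2 - 2.5967*p + 1.8124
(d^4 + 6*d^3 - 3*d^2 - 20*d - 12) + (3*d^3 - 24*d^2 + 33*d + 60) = d^4 + 9*d^3 - 27*d^2 + 13*d + 48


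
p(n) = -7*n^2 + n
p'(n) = 1 - 14*n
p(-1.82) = -25.01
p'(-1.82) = 26.48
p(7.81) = -419.16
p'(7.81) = -108.34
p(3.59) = -86.63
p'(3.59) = -49.26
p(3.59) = -86.63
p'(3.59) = -49.26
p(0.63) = -2.15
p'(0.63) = -7.82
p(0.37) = -0.59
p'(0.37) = -4.18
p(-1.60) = -19.52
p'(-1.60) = 23.40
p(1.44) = -13.08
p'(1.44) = -19.16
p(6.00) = -246.00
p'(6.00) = -83.00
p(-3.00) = -66.00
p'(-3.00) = 43.00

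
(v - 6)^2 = v^2 - 12*v + 36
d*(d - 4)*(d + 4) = d^3 - 16*d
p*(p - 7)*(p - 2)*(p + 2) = p^4 - 7*p^3 - 4*p^2 + 28*p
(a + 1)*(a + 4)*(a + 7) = a^3 + 12*a^2 + 39*a + 28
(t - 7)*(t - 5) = t^2 - 12*t + 35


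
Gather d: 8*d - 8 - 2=8*d - 10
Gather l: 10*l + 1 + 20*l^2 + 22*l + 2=20*l^2 + 32*l + 3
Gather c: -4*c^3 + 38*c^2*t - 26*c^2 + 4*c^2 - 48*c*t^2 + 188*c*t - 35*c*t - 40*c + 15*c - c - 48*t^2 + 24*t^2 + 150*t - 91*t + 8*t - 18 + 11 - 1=-4*c^3 + c^2*(38*t - 22) + c*(-48*t^2 + 153*t - 26) - 24*t^2 + 67*t - 8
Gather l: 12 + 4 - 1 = 15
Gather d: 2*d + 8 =2*d + 8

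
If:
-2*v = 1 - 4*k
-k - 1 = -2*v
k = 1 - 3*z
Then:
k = 2/3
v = 5/6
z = 1/9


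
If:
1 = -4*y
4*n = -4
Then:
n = -1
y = -1/4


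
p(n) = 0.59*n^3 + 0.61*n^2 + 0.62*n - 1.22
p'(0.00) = 0.62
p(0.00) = -1.22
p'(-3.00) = 12.89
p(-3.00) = -13.52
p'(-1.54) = 2.94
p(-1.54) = -2.88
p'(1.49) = 6.37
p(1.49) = 3.01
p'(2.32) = 12.98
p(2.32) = 10.87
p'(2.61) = 15.86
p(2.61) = 15.04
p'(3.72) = 29.65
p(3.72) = 39.90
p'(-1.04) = 1.27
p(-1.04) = -1.87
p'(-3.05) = 13.36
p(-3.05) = -14.18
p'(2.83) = 18.25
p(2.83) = 18.79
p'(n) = 1.77*n^2 + 1.22*n + 0.62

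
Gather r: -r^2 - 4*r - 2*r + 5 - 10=-r^2 - 6*r - 5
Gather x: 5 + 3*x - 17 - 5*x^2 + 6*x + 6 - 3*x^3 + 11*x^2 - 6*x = -3*x^3 + 6*x^2 + 3*x - 6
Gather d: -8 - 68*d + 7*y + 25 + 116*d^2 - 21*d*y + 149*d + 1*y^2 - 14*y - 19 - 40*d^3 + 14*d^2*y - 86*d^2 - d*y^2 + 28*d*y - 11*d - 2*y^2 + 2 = -40*d^3 + d^2*(14*y + 30) + d*(-y^2 + 7*y + 70) - y^2 - 7*y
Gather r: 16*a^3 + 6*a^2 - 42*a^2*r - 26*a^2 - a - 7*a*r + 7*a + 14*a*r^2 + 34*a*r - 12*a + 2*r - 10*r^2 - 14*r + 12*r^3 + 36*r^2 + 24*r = 16*a^3 - 20*a^2 - 6*a + 12*r^3 + r^2*(14*a + 26) + r*(-42*a^2 + 27*a + 12)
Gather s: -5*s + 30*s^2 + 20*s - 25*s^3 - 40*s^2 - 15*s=-25*s^3 - 10*s^2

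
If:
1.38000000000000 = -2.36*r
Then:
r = -0.58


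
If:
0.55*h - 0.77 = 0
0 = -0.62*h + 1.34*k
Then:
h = 1.40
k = 0.65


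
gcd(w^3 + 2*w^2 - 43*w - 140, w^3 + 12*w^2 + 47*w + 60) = w^2 + 9*w + 20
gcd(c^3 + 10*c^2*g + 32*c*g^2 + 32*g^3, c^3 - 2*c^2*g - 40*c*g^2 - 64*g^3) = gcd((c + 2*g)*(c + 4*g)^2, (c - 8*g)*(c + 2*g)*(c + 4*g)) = c^2 + 6*c*g + 8*g^2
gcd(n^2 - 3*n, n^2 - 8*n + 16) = 1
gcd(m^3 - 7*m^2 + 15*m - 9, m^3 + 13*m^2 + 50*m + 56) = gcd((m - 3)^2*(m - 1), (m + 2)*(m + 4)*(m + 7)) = 1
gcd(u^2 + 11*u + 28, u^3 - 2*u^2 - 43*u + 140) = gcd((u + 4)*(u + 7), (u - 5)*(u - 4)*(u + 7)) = u + 7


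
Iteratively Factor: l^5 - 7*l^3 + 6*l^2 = (l - 2)*(l^4 + 2*l^3 - 3*l^2) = (l - 2)*(l + 3)*(l^3 - l^2) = l*(l - 2)*(l + 3)*(l^2 - l) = l^2*(l - 2)*(l + 3)*(l - 1)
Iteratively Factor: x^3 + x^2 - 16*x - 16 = (x + 4)*(x^2 - 3*x - 4) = (x + 1)*(x + 4)*(x - 4)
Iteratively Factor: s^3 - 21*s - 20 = (s + 1)*(s^2 - s - 20) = (s + 1)*(s + 4)*(s - 5)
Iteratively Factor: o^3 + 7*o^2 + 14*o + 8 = (o + 4)*(o^2 + 3*o + 2) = (o + 1)*(o + 4)*(o + 2)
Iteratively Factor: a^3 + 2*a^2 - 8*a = (a + 4)*(a^2 - 2*a) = a*(a + 4)*(a - 2)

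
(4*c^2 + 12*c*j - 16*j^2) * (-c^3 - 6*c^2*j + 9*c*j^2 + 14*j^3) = -4*c^5 - 36*c^4*j - 20*c^3*j^2 + 260*c^2*j^3 + 24*c*j^4 - 224*j^5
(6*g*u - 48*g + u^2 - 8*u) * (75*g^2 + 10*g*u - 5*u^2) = 450*g^3*u - 3600*g^3 + 135*g^2*u^2 - 1080*g^2*u - 20*g*u^3 + 160*g*u^2 - 5*u^4 + 40*u^3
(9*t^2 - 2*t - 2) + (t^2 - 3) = 10*t^2 - 2*t - 5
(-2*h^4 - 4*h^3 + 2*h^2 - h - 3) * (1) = -2*h^4 - 4*h^3 + 2*h^2 - h - 3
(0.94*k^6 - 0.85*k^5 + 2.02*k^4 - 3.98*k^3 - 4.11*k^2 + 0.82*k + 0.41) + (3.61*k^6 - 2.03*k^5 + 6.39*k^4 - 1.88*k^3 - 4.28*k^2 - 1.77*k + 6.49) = 4.55*k^6 - 2.88*k^5 + 8.41*k^4 - 5.86*k^3 - 8.39*k^2 - 0.95*k + 6.9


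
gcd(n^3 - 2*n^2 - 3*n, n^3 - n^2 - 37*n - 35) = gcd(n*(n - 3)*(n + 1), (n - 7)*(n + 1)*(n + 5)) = n + 1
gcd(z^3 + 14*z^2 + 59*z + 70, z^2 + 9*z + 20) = z + 5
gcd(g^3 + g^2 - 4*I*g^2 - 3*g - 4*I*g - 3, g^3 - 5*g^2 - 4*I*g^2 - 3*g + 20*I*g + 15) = g^2 - 4*I*g - 3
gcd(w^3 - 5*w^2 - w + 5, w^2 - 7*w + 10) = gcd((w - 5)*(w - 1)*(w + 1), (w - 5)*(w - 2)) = w - 5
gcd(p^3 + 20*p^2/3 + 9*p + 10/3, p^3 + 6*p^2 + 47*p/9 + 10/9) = p^2 + 17*p/3 + 10/3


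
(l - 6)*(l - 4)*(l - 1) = l^3 - 11*l^2 + 34*l - 24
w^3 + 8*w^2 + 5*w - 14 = (w - 1)*(w + 2)*(w + 7)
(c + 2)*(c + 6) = c^2 + 8*c + 12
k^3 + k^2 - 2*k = k*(k - 1)*(k + 2)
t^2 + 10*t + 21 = (t + 3)*(t + 7)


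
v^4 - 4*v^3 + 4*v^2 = v^2*(v - 2)^2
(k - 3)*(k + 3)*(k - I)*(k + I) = k^4 - 8*k^2 - 9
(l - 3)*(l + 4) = l^2 + l - 12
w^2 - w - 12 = (w - 4)*(w + 3)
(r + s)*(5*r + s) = 5*r^2 + 6*r*s + s^2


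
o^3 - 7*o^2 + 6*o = o*(o - 6)*(o - 1)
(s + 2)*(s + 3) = s^2 + 5*s + 6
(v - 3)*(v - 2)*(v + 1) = v^3 - 4*v^2 + v + 6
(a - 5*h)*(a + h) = a^2 - 4*a*h - 5*h^2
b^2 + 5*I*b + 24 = (b - 3*I)*(b + 8*I)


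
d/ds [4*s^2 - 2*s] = 8*s - 2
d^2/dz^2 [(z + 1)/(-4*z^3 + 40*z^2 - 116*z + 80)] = (-(z + 1)*(3*z^2 - 20*z + 29)^2 + (3*z^2 - 20*z + (z + 1)*(3*z - 10) + 29)*(z^3 - 10*z^2 + 29*z - 20))/(2*(z^3 - 10*z^2 + 29*z - 20)^3)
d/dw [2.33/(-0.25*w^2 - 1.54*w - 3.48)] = (1.165*w + 3.5882)/(0.25*w^2 + 1.54*w + 3.48)^2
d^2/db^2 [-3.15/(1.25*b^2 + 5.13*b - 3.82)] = (9.84375*b^2 + 40.39875*b - 3.15*(2.5*b + 5.13)*(5.0*b + 10.26) - 30.0825)/(1.25*b^2 + 5.13*b - 3.82)^3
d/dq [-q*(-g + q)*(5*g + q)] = 5*g^2 - 8*g*q - 3*q^2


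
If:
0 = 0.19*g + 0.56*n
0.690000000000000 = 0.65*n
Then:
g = -3.13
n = 1.06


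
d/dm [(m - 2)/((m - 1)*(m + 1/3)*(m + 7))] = 3*(-6*m^3 - m^2 + 76*m - 37)/(9*m^6 + 114*m^5 + 271*m^4 - 612*m^3 - 41*m^2 + 210*m + 49)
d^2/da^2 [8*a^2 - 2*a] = 16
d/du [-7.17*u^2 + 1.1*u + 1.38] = 1.1 - 14.34*u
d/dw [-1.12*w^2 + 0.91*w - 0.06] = 0.91 - 2.24*w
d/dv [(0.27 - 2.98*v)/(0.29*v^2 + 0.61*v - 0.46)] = (0.8642*v^2 - 0.1566*v + 1.2061)/(0.0841*v^4 + 0.3538*v^3 + 0.1053*v^2 - 0.5612*v + 0.2116)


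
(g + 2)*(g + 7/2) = g^2 + 11*g/2 + 7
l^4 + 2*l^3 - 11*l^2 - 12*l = l*(l - 3)*(l + 1)*(l + 4)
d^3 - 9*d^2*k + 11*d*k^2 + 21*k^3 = (d - 7*k)*(d - 3*k)*(d + k)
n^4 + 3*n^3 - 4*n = n*(n - 1)*(n + 2)^2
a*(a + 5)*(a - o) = a^3 - a^2*o + 5*a^2 - 5*a*o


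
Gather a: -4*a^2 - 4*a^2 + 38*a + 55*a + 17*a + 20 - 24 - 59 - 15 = -8*a^2 + 110*a - 78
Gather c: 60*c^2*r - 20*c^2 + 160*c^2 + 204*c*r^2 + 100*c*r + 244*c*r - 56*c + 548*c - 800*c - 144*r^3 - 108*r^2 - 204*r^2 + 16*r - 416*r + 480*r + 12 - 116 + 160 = c^2*(60*r + 140) + c*(204*r^2 + 344*r - 308) - 144*r^3 - 312*r^2 + 80*r + 56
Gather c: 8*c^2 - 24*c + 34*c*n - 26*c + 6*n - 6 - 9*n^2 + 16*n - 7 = 8*c^2 + c*(34*n - 50) - 9*n^2 + 22*n - 13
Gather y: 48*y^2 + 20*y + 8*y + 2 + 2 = 48*y^2 + 28*y + 4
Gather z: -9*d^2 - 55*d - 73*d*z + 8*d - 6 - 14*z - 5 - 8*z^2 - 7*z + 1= -9*d^2 - 47*d - 8*z^2 + z*(-73*d - 21) - 10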